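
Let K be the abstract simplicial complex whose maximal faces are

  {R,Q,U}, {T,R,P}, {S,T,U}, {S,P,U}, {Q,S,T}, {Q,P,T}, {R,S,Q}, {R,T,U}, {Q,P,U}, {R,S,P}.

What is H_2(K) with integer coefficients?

H_2 = 0.

Fix the vertex order P < Q < R < S < T < U and write every simplex with vertices in increasing order. Then dim K = 2 and the simplices of K are:

  0-simplices (6): P, Q, R, S, T, U
  1-simplices (15): PQ, PR, PS, PT, PU, QR, QS, QT, QU, RS, RT, RU, ST, SU, TU
  2-simplices (10): PQT, PQU, PRS, PRT, PSU, QRS, QRU, QST, RTU, STU

giving chain groups C_0 ≅ Z^6, C_1 ≅ Z^15, C_2 ≅ Z^10.

Boundary ∂_1: C_1 → C_0 is given by ∂[p,q] = [q] − [p]. For instance
  ∂PT = T − P.
This gives a 6×15 integer matrix of rank 5; reducing to Smith normal form yields diagonal entries (1,1,1,1,1).

∂_2: C_2 → C_1 maps a triangle to the signed sum of its edges. For instance
  ∂PQT = QT − PT + PQ,
  ∂QST = ST − QT + QS.
The resulting 15×10 matrix has rank 10, and its Smith normal form has invariant factors (1,1,1,1,1,1,1,1,1,2).

Computing H_k = (kernel of ∂_k) / (image of ∂_{k+1}):

  H_2: rank ker ∂_2 − rank ∂_3 = (10 − 10) − 0 = 0, and there is no ∂_3, so H_2 = 0.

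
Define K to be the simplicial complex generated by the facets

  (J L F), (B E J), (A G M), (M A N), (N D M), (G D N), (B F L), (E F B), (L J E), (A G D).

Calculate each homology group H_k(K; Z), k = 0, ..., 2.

Take the total order A < B < D < E < F < G < J < L < M < N on the vertex set. Then K (dimension 2) consists of the simplices:

  0-simplices (10): A, B, D, E, F, G, J, L, M, N
  1-simplices (20): AD, AG, AM, AN, BE, BF, BJ, BL, DG, DM, DN, EF, EJ, EL, FJ, FL, GM, GN, JL, MN
  2-simplices (10): ADG, AGM, AMN, BEF, BEJ, BFL, DGN, DMN, EJL, FJL

Hence C_0 ≅ Z^10, C_1 ≅ Z^20, C_2 ≅ Z^10.

Boundary ∂_1: C_1 → C_0 sends each edge [p,q] (with p < q) to q − p.
This gives a 10×20 integer matrix of rank 8; reducing to Smith normal form yields diagonal entries (1,1,1,1,1,1,1,1).

The boundary map ∂_2: C_2 → C_1 maps a triangle to the signed sum of its edges. For instance
  ∂EJL = JL − EL + EJ,
  ∂BEJ = EJ − BJ + BE.
The 20×10 boundary matrix has rank 10 and Smith normal form diag(1,1,1,1,1,1,1,1,1,1).

Now H_k = ker ∂_k / im ∂_{k+1}, so:

  H_0: rank C_0 − rank ∂_1 = 10 − 8 = 2, and the invariant factors of ∂_1 are all 1, so H_0 = Z^2.
  H_1: rank ker ∂_1 − rank ∂_2 = (20 − 8) − 10 = 2, and the invariant factors of ∂_2 are all 1, so H_1 = Z^2.
  H_2: rank ker ∂_2 − rank ∂_3 = (10 − 10) − 0 = 0, and there is no ∂_3, so H_2 = 0.

As a check, the Euler characteristic is 10 − 20 + 10 = 0, which agrees with 2 − 2 + 0 = 0.

H_0 = Z^2,  H_1 = Z^2,  H_2 = 0.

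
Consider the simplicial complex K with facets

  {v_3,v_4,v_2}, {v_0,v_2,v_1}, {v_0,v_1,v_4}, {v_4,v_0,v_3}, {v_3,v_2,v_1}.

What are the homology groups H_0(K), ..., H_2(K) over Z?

K has 5 vertices, 10 edges, 5 triangles.
rank ∂_0 = 0, rank ∂_1 = 4 ⇒ b_0 = 5 − 0 − 4 = 1; all invariant factors of ∂_1 are 1 so no torsion. So H_0 = Z.
rank ∂_1 = 4, rank ∂_2 = 5 ⇒ b_1 = 10 − 4 − 5 = 1; all invariant factors of ∂_2 are 1 so no torsion. So H_1 = Z.
rank ∂_2 = 5, rank ∂_3 = 0 ⇒ b_2 = 5 − 5 − 0 = 0. So H_2 = 0.

H_0 = Z,  H_1 = Z,  H_2 = 0.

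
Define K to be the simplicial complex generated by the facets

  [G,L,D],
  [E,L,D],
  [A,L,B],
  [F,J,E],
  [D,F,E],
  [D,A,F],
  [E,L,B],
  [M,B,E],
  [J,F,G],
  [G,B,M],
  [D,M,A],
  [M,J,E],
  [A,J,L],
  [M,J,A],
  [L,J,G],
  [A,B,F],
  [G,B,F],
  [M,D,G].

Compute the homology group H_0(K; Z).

Fix the vertex order A < B < D < E < F < G < J < L < M and write every simplex with vertices in increasing order. Then dim K = 2 and the simplices of K are:

  0-simplices (9): A, B, D, E, F, G, J, L, M
  1-simplices (27): AB, AD, AF, AJ, AL, AM, BE, BF, BG, BL, BM, DE, DF, DG, DL, DM, EF, EJ, EL, EM, FG, FJ, GJ, GL, GM, JL, JM
  2-simplices (18): ABF, ABL, ADF, ADM, AJL, AJM, BEL, BEM, BFG, BGM, DEF, DEL, DGL, DGM, EFJ, EJM, FGJ, GJL

Hence C_0 ≅ Z^9, C_1 ≅ Z^27, C_2 ≅ Z^18.

∂_1: C_1 → C_0 is given by ∂[p,q] = [q] − [p].
As a 9×27 matrix over Z this has rank 8, with invariant factors (1,1,1,1,1,1,1,1).

Boundary ∂_2: C_2 → C_1 maps a triangle to the signed sum of its edges. For instance
  ∂BGM = GM − BM + BG,
  ∂ABL = BL − AL + AB.
As a 27×18 matrix over Z this has rank 17, with invariant factors (1,1,1,1,1,1,1,1,1,1,1,1,1,1,1,1,1).

From H_k ≅ ker(∂_k) / im(∂_{k+1}) we obtain:

  H_0: rank C_0 − rank ∂_1 = 9 − 8 = 1, and the invariant factors of ∂_1 are all 1, so H_0 = Z.

(K is a triangulation of the torus T^2.)

H_0 = Z.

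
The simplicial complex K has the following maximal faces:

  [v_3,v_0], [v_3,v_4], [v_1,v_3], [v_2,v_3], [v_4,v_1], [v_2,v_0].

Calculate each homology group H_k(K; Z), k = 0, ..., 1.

H_0 ≅ Z,  H_1 ≅ Z^2.

Take the total order v_0 < v_1 < v_2 < v_3 < v_4 on the vertex set. Then K (dimension 1) consists of the simplices:

  0-simplices (5): [v_0], [v_1], [v_2], [v_3], [v_4]
  1-simplices (6): [v_0,v_2], [v_0,v_3], [v_1,v_3], [v_1,v_4], [v_2,v_3], [v_3,v_4]

Hence C_0 ≅ Z^5, C_1 ≅ Z^6.

Boundary ∂_1: C_1 → C_0 maps an edge to its endpoints' difference, ∂[p,q] = q − p. For instance
  ∂[v_2,v_3] = [v_3] − [v_2].
As a 5×6 matrix over Z this has rank 4, with invariant factors (1,1,1,1).

Reading off H_k = ker ∂_k / im ∂_{k+1}:

  H_0: rank C_0 − rank ∂_1 = 5 − 4 = 1, and the invariant factors of ∂_1 are all 1, so H_0 ≅ Z.
  H_1: rank ker ∂_1 − rank ∂_2 = (6 − 4) − 0 = 2, and there is no ∂_2, so H_1 ≅ Z^2.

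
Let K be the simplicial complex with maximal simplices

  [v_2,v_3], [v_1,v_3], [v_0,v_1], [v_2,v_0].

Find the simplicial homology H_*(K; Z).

H_0 ≅ Z,  H_1 ≅ Z.

Fix the vertex order v_0 < v_1 < v_2 < v_3 and write every simplex with vertices in increasing order. Then dim K = 1 and the simplices of K are:

  0-simplices (4): [v_0], [v_1], [v_2], [v_3]
  1-simplices (4): [v_0,v_1], [v_0,v_2], [v_1,v_3], [v_2,v_3]

so the chain groups are C_0 ≅ Z^4, C_1 ≅ Z^4.

The boundary map ∂_1: C_1 → C_0 sends each edge [p,q] (with p < q) to q − p. For instance
  ∂[v_1,v_3] = [v_3] − [v_1].
The 4×4 boundary matrix has rank 3 and Smith normal form diag(1,1,1).

Now H_k = ker ∂_k / im ∂_{k+1}, so:

  H_0: rank C_0 − rank ∂_1 = 4 − 3 = 1, and the invariant factors of ∂_1 are all 1, so H_0 ≅ Z.
  H_1: rank ker ∂_1 − rank ∂_2 = (4 − 3) − 0 = 1, and there is no ∂_2, so H_1 ≅ Z.

(K is a triangulation of the circle S^1.)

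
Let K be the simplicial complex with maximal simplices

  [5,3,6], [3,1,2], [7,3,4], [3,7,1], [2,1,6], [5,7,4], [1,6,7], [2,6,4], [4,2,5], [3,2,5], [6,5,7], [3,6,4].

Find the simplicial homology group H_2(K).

Order the vertices as 1 < 2 < 3 < 4 < 5 < 6 < 7. Listing each simplex with vertices in this order, K has dimension 2 with simplices:

  0-simplices (7): [1], [2], [3], [4], [5], [6], [7]
  1-simplices (18): [1,2], [1,3], [1,6], [1,7], [2,3], [2,4], [2,5], [2,6], [3,4], [3,5], [3,6], [3,7], [4,5], [4,6], [4,7], [5,6], [5,7], [6,7]
  2-simplices (12): [1,2,3], [1,2,6], [1,3,7], [1,6,7], [2,3,5], [2,4,5], [2,4,6], [3,4,6], [3,4,7], [3,5,6], [4,5,7], [5,6,7]

Hence C_0 ≅ Z^7, C_1 ≅ Z^18, C_2 ≅ Z^12.

Boundary ∂_1: C_1 → C_0 maps an edge to its endpoints' difference, ∂[p,q] = q − p.
The resulting 7×18 matrix has rank 6, and its Smith normal form has invariant factors (1,1,1,1,1,1).

Boundary ∂_2: C_2 → C_1 sends each 2-simplex [p,q,r] to [q,r] − [p,r] + [p,q]. For instance
  ∂[1,3,7] = [3,7] − [1,7] + [1,3],
  ∂[3,4,6] = [4,6] − [3,6] + [3,4].
This gives a 18×12 integer matrix of rank 12; reducing to Smith normal form yields diagonal entries (1,1,1,1,1,1,1,1,1,1,1,2).

Computing H_k = (kernel of ∂_k) / (image of ∂_{k+1}):

  H_2: rank ker ∂_2 − rank ∂_3 = (12 − 12) − 0 = 0, and there is no ∂_3, so H_2 ≅ 0.

H_2 ≅ 0.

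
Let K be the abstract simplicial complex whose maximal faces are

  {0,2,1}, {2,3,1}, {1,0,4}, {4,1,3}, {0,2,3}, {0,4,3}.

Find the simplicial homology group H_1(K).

H_1 = 0.

K has 5 vertices, 9 edges, 6 triangles.
rank ∂_1 = 4, rank ∂_2 = 5 ⇒ b_1 = 9 − 4 − 5 = 0; all invariant factors of ∂_2 are 1 so no torsion. So H_1 = 0.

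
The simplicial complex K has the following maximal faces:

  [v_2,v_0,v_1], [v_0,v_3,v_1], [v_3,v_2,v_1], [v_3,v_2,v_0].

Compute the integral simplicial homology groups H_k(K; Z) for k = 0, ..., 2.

H_0 = Z,  H_1 = 0,  H_2 = Z.

Fix the vertex order v_0 < v_1 < v_2 < v_3 and write every simplex with vertices in increasing order. Then dim K = 2 and the simplices of K are:

  0-simplices (4): [v_0], [v_1], [v_2], [v_3]
  1-simplices (6): [v_0,v_1], [v_0,v_2], [v_0,v_3], [v_1,v_2], [v_1,v_3], [v_2,v_3]
  2-simplices (4): [v_0,v_1,v_2], [v_0,v_1,v_3], [v_0,v_2,v_3], [v_1,v_2,v_3]

Hence C_0 ≅ Z^4, C_1 ≅ Z^6, C_2 ≅ Z^4.

The boundary map ∂_1: C_1 → C_0 is given by ∂[p,q] = [q] − [p].
The 4×6 boundary matrix has rank 3 and Smith normal form diag(1,1,1).

∂_2: C_2 → C_1 maps a triangle to the signed sum of its edges. For instance
  ∂[v_1,v_2,v_3] = [v_2,v_3] − [v_1,v_3] + [v_1,v_2],
  ∂[v_0,v_2,v_3] = [v_2,v_3] − [v_0,v_3] + [v_0,v_2].
The 6×4 boundary matrix has rank 3 and Smith normal form diag(1,1,1).

Reading off H_k = ker ∂_k / im ∂_{k+1}:

  H_0: rank C_0 − rank ∂_1 = 4 − 3 = 1, and the invariant factors of ∂_1 are all 1, so H_0 = Z.
  H_1: rank ker ∂_1 − rank ∂_2 = (6 − 3) − 3 = 0, and the invariant factors of ∂_2 are all 1, so H_1 = 0.
  H_2: rank ker ∂_2 − rank ∂_3 = (4 − 3) − 0 = 1, and there is no ∂_3, so H_2 = Z.

As a check, the Euler characteristic is 4 − 6 + 4 = 2, which agrees with 1 − 0 + 1 = 2.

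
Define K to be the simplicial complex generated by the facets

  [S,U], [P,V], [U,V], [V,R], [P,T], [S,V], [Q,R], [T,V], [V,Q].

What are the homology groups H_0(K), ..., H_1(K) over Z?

Fix the vertex order P < Q < R < S < T < U < V and write every simplex with vertices in increasing order. Then dim K = 1 and the simplices of K are:

  0-simplices (7): P, Q, R, S, T, U, V
  1-simplices (9): PT, PV, QR, QV, RV, SU, SV, TV, UV

giving chain groups C_0 ≅ Z^7, C_1 ≅ Z^9.

∂_1: C_1 → C_0 is given by ∂[p,q] = [q] − [p].
The resulting 7×9 matrix has rank 6, and its Smith normal form has invariant factors (1,1,1,1,1,1).

Reading off H_k = ker ∂_k / im ∂_{k+1}:

  H_0: rank C_0 − rank ∂_1 = 7 − 6 = 1, and the invariant factors of ∂_1 are all 1, so H_0 = Z.
  H_1: rank ker ∂_1 − rank ∂_2 = (9 − 6) − 0 = 3, and there is no ∂_2, so H_1 = Z^3.

As a check, the Euler characteristic is 7 − 9 = -2, which agrees with 1 − 3 = -2.

H_0 = Z,  H_1 = Z^3.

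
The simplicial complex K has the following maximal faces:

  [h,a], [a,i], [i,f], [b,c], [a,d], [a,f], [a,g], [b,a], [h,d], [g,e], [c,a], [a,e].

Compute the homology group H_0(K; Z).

Take the total order a < b < c < d < e < f < g < h < i on the vertex set. Then K (dimension 1) consists of the simplices:

  0-simplices (9): a, b, c, d, e, f, g, h, i
  1-simplices (12): ab, ac, ad, ae, af, ag, ah, ai, bc, dh, eg, fi

so the chain groups are C_0 ≅ Z^9, C_1 ≅ Z^12.

∂_1: C_1 → C_0 is given by ∂[p,q] = [q] − [p].
The resulting 9×12 matrix has rank 8, and its Smith normal form has invariant factors (1,1,1,1,1,1,1,1).

Computing H_k = (kernel of ∂_k) / (image of ∂_{k+1}):

  H_0: rank C_0 − rank ∂_1 = 9 − 8 = 1, and the invariant factors of ∂_1 are all 1, so H_0 ≅ Z.

H_0 ≅ Z.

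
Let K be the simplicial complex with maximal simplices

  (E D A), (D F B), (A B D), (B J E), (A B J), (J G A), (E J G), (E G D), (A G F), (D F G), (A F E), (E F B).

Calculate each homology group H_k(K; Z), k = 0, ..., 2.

We work with the vertex ordering A < B < D < E < F < G < J. The simplices of K, each written with vertices in increasing order, are:

  0-simplices (7): A, B, D, E, F, G, J
  1-simplices (18): AB, AD, AE, AF, AG, AJ, BD, BE, BF, BJ, DE, DF, DG, EF, EG, EJ, FG, GJ
  2-simplices (12): ABD, ABJ, ADE, AEF, AFG, AGJ, BDF, BEF, BEJ, DEG, DFG, EGJ

so the chain groups are C_0 ≅ Z^7, C_1 ≅ Z^18, C_2 ≅ Z^12.

Boundary ∂_1: C_1 → C_0 is given by ∂[p,q] = [q] − [p]. For instance
  ∂FG = G − F.
This gives a 7×18 integer matrix of rank 6; reducing to Smith normal form yields diagonal entries (1,1,1,1,1,1).

∂_2: C_2 → C_1 maps a triangle to the signed sum of its edges. For instance
  ∂BEF = EF − BF + BE,
  ∂ADE = DE − AE + AD.
As a 18×12 matrix over Z this has rank 12, with invariant factors (1,1,1,1,1,1,1,1,1,1,1,2).

From H_k ≅ ker(∂_k) / im(∂_{k+1}) we obtain:

  H_0: rank C_0 − rank ∂_1 = 7 − 6 = 1, and the invariant factors of ∂_1 are all 1, so H_0 ≅ Z.
  H_1: rank ker ∂_1 − rank ∂_2 = (18 − 6) − 12 = 0, and ∂_2 has invariant factor 2 > 1, so H_1 ≅ Z/2.
  H_2: rank ker ∂_2 − rank ∂_3 = (12 − 12) − 0 = 0, and there is no ∂_3, so H_2 ≅ 0.

As a check, the Euler characteristic is 7 − 18 + 12 = 1, which agrees with 1 − 0 + 0 = 1.

H_0 ≅ Z,  H_1 ≅ Z/2,  H_2 = 0.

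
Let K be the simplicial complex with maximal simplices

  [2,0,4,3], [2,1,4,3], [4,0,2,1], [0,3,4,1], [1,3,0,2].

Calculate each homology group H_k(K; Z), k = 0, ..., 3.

H_0 = Z,  H_1 = 0,  H_2 = 0,  H_3 = Z.

Order the vertices as 0 < 1 < 2 < 3 < 4. Listing each simplex with vertices in this order, K has dimension 3 with simplices:

  0-simplices (5): [0], [1], [2], [3], [4]
  1-simplices (10): [0,1], [0,2], [0,3], [0,4], [1,2], [1,3], [1,4], [2,3], [2,4], [3,4]
  2-simplices (10): [0,1,2], [0,1,3], [0,1,4], [0,2,3], [0,2,4], [0,3,4], [1,2,3], [1,2,4], [1,3,4], [2,3,4]
  3-simplices (5): [0,1,2,3], [0,1,2,4], [0,1,3,4], [0,2,3,4], [1,2,3,4]

giving chain groups C_0 ≅ Z^5, C_1 ≅ Z^10, C_2 ≅ Z^10, C_3 ≅ Z^5.

Boundary ∂_1: C_1 → C_0 is given by ∂[p,q] = [q] − [p].
As a 5×10 matrix over Z this has rank 4, with invariant factors (1,1,1,1).

Boundary ∂_2: C_2 → C_1 maps a triangle to the signed sum of its edges. For instance
  ∂[1,2,4] = [2,4] − [1,4] + [1,2],
  ∂[0,3,4] = [3,4] − [0,4] + [0,3].
As a 10×10 matrix over Z this has rank 6, with invariant factors (1,1,1,1,1,1).

Boundary ∂_3: C_3 → C_2 sends each 3-simplex σ to the alternating sum Σ_i (−1)^i (σ with its i-th vertex removed). For instance
  ∂[1,2,3,4] = [2,3,4] − [1,3,4] + [1,2,4] − [1,2,3],
  ∂[0,2,3,4] = [2,3,4] − [0,3,4] + [0,2,4] − [0,2,3].
As a 10×5 matrix over Z this has rank 4, with invariant factors (1,1,1,1).

From H_k ≅ ker(∂_k) / im(∂_{k+1}) we obtain:

  H_0: rank C_0 − rank ∂_1 = 5 − 4 = 1, and the invariant factors of ∂_1 are all 1, so H_0 ≅ Z.
  H_1: rank ker ∂_1 − rank ∂_2 = (10 − 4) − 6 = 0, and the invariant factors of ∂_2 are all 1, so H_1 ≅ 0.
  H_2: rank ker ∂_2 − rank ∂_3 = (10 − 6) − 4 = 0, and the invariant factors of ∂_3 are all 1, so H_2 ≅ 0.
  H_3: rank ker ∂_3 − rank ∂_4 = (5 − 4) − 0 = 1, and there is no ∂_4, so H_3 ≅ Z.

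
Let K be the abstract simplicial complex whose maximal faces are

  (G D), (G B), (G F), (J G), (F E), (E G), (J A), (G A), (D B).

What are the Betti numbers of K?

b_0 = 1, b_1 = 3.

We work with the vertex ordering A < B < D < E < F < G < J. The simplices of K, each written with vertices in increasing order, are:

  0-simplices (7): A, B, D, E, F, G, J
  1-simplices (9): AG, AJ, BD, BG, DG, EF, EG, FG, GJ

Hence C_0 ≅ Z^7, C_1 ≅ Z^9.

The boundary map ∂_1: C_1 → C_0 is given by ∂[p,q] = [q] − [p]. For instance
  ∂EG = G − E.
As a 7×9 matrix over Z this has rank 6, with invariant factors (1,1,1,1,1,1).

From H_k ≅ ker(∂_k) / im(∂_{k+1}) we obtain:

  H_0: rank C_0 − rank ∂_1 = 7 − 6 = 1, and the invariant factors of ∂_1 are all 1, so H_0 ≅ Z.
  H_1: rank ker ∂_1 − rank ∂_2 = (9 − 6) − 0 = 3, and there is no ∂_2, so H_1 ≅ Z^3.

As a check, the Euler characteristic is 7 − 9 = -2, which agrees with 1 − 3 = -2.

Hence the Betti numbers are b_0 = 1, b_1 = 3.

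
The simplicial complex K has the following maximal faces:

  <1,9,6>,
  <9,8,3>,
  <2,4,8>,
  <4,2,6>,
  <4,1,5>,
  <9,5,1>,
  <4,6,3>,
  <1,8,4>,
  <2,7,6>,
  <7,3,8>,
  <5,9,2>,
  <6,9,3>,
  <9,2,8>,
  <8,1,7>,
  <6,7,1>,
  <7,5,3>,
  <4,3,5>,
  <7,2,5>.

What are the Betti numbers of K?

Take the total order 1 < 2 < 3 < 4 < 5 < 6 < 7 < 8 < 9 on the vertex set. Then K (dimension 2) consists of the simplices:

  0-simplices (9): [1], [2], [3], [4], [5], [6], [7], [8], [9]
  1-simplices (27): (27 of them)
  2-simplices (18): [1,4,5], [1,4,8], [1,5,9], [1,6,7], [1,6,9], [1,7,8], [2,4,6], [2,4,8], [2,5,7], [2,5,9], [2,6,7], [2,8,9], [3,4,5], [3,4,6], [3,5,7], [3,6,9], [3,7,8], [3,8,9]

so the chain groups are C_0 ≅ Z^9, C_1 ≅ Z^27, C_2 ≅ Z^18.

Boundary ∂_1: C_1 → C_0 maps an edge to its endpoints' difference, ∂[p,q] = q − p. For instance
  ∂[1,4] = [4] − [1].
As a 9×27 matrix over Z this has rank 8, with invariant factors (1,1,1,1,1,1,1,1).

The boundary map ∂_2: C_2 → C_1 maps a triangle to the signed sum of its edges. For instance
  ∂[1,6,7] = [6,7] − [1,7] + [1,6],
  ∂[1,4,5] = [4,5] − [1,5] + [1,4].
The resulting 27×18 matrix has rank 17, and its Smith normal form has invariant factors (1,1,1,1,1,1,1,1,1,1,1,1,1,1,1,1,1).

Reading off H_k = ker ∂_k / im ∂_{k+1}:

  H_0: rank C_0 − rank ∂_1 = 9 − 8 = 1, and the invariant factors of ∂_1 are all 1, so H_0 ≅ Z.
  H_1: rank ker ∂_1 − rank ∂_2 = (27 − 8) − 17 = 2, and the invariant factors of ∂_2 are all 1, so H_1 ≅ Z^2.
  H_2: rank ker ∂_2 − rank ∂_3 = (18 − 17) − 0 = 1, and there is no ∂_3, so H_2 ≅ Z.

(K is a triangulation of the torus T^2.)

Hence the Betti numbers are b_0 = 1, b_1 = 2, b_2 = 1.

b_0 = 1, b_1 = 2, b_2 = 1.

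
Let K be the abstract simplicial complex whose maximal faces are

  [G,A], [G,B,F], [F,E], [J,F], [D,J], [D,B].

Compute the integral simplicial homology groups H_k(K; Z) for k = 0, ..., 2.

Fix the vertex order A < B < D < E < F < G < J and write every simplex with vertices in increasing order. Then dim K = 2 and the simplices of K are:

  0-simplices (7): A, B, D, E, F, G, J
  1-simplices (8): AG, BD, BF, BG, DJ, EF, FG, FJ
  2-simplices (1): BFG

so the chain groups are C_0 ≅ Z^7, C_1 ≅ Z^8, C_2 ≅ Z^1.

∂_1: C_1 → C_0 sends each edge [p,q] (with p < q) to q − p. For instance
  ∂BF = F − B.
As a 7×8 matrix over Z this has rank 6, with invariant factors (1,1,1,1,1,1).

Boundary ∂_2: C_2 → C_1 acts by ∂[p,q,r] = [q,r] − [p,r] + [p,q]. For instance
  ∂BFG = FG − BG + BF.
This gives a 8×1 integer matrix of rank 1; reducing to Smith normal form yields diagonal entries (1).

Now H_k = ker ∂_k / im ∂_{k+1}, so:

  H_0: rank C_0 − rank ∂_1 = 7 − 6 = 1, and the invariant factors of ∂_1 are all 1, so H_0 ≅ Z.
  H_1: rank ker ∂_1 − rank ∂_2 = (8 − 6) − 1 = 1, and the invariant factors of ∂_2 are all 1, so H_1 ≅ Z.
  H_2: rank ker ∂_2 − rank ∂_3 = (1 − 1) − 0 = 0, and there is no ∂_3, so H_2 ≅ 0.

As a check, the Euler characteristic is 7 − 8 + 1 = 0, which agrees with 1 − 1 + 0 = 0.

H_0 ≅ Z,  H_1 ≅ Z,  H_2 = 0.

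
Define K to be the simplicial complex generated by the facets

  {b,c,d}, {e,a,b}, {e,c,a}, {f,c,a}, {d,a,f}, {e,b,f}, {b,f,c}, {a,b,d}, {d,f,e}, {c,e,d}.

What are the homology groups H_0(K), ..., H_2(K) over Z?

Fix the vertex order a < b < c < d < e < f and write every simplex with vertices in increasing order. Then dim K = 2 and the simplices of K are:

  0-simplices (6): a, b, c, d, e, f
  1-simplices (15): ab, ac, ad, ae, af, bc, bd, be, bf, cd, ce, cf, de, df, ef
  2-simplices (10): abd, abe, ace, acf, adf, bcd, bcf, bef, cde, def

so the chain groups are C_0 ≅ Z^6, C_1 ≅ Z^15, C_2 ≅ Z^10.

∂_1: C_1 → C_0 sends each edge [p,q] (with p < q) to q − p. For instance
  ∂ac = c − a.
This gives a 6×15 integer matrix of rank 5; reducing to Smith normal form yields diagonal entries (1,1,1,1,1).

∂_2: C_2 → C_1 sends each 2-simplex [p,q,r] to [q,r] − [p,r] + [p,q]. For instance
  ∂acf = cf − af + ac,
  ∂bcf = cf − bf + bc.
The resulting 15×10 matrix has rank 10, and its Smith normal form has invariant factors (1,1,1,1,1,1,1,1,1,2).

Now H_k = ker ∂_k / im ∂_{k+1}, so:

  H_0: rank C_0 − rank ∂_1 = 6 − 5 = 1, and the invariant factors of ∂_1 are all 1, so H_0 ≅ Z.
  H_1: rank ker ∂_1 − rank ∂_2 = (15 − 5) − 10 = 0, and ∂_2 has invariant factor 2 > 1, so H_1 ≅ Z/2.
  H_2: rank ker ∂_2 − rank ∂_3 = (10 − 10) − 0 = 0, and there is no ∂_3, so H_2 ≅ 0.

H_0 ≅ Z,  H_1 ≅ Z/2,  H_2 = 0.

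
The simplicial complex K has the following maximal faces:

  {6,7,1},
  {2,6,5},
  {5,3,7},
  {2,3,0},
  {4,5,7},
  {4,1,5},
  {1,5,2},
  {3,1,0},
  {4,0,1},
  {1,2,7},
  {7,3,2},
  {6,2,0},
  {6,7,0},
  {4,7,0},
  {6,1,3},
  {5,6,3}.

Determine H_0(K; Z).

Take the total order 0 < 1 < 2 < 3 < 4 < 5 < 6 < 7 on the vertex set. Then K (dimension 2) consists of the simplices:

  0-simplices (8): [0], [1], [2], [3], [4], [5], [6], [7]
  1-simplices (24): (24 of them)
  2-simplices (16): [0,1,3], [0,1,4], [0,2,3], [0,2,6], [0,4,7], [0,6,7], [1,2,5], [1,2,7], [1,3,6], [1,4,5], [1,6,7], [2,3,7], [2,5,6], [3,5,6], [3,5,7], [4,5,7]

so the chain groups are C_0 ≅ Z^8, C_1 ≅ Z^24, C_2 ≅ Z^16.

Boundary ∂_1: C_1 → C_0 sends each edge [p,q] (with p < q) to q − p. For instance
  ∂[1,2] = [2] − [1].
This gives a 8×24 integer matrix of rank 7; reducing to Smith normal form yields diagonal entries (1,1,1,1,1,1,1).

Boundary ∂_2: C_2 → C_1 sends each 2-simplex [p,q,r] to [q,r] − [p,r] + [p,q]. For instance
  ∂[0,6,7] = [6,7] − [0,7] + [0,6],
  ∂[2,3,7] = [3,7] − [2,7] + [2,3].
As a 24×16 matrix over Z this has rank 15, with invariant factors (1,1,1,1,1,1,1,1,1,1,1,1,1,1,1).

Computing H_k = (kernel of ∂_k) / (image of ∂_{k+1}):

  H_0: rank C_0 − rank ∂_1 = 8 − 7 = 1, and the invariant factors of ∂_1 are all 1, so H_0 ≅ Z.

H_0 = Z.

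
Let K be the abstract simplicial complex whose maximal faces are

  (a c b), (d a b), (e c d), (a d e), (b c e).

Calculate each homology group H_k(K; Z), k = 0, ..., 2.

Order the vertices as a < b < c < d < e. Listing each simplex with vertices in this order, K has dimension 2 with simplices:

  0-simplices (5): a, b, c, d, e
  1-simplices (10): ab, ac, ad, ae, bc, bd, be, cd, ce, de
  2-simplices (5): abc, abd, ade, bce, cde

Hence C_0 ≅ Z^5, C_1 ≅ Z^10, C_2 ≅ Z^5.

The boundary map ∂_1: C_1 → C_0 maps an edge to its endpoints' difference, ∂[p,q] = q − p. For instance
  ∂cd = d − c.
As a 5×10 matrix over Z this has rank 4, with invariant factors (1,1,1,1).

Boundary ∂_2: C_2 → C_1 acts by ∂[p,q,r] = [q,r] − [p,r] + [p,q]. For instance
  ∂cde = de − ce + cd,
  ∂abc = bc − ac + ab.
The resulting 10×5 matrix has rank 5, and its Smith normal form has invariant factors (1,1,1,1,1).

Computing H_k = (kernel of ∂_k) / (image of ∂_{k+1}):

  H_0: rank C_0 − rank ∂_1 = 5 − 4 = 1, and the invariant factors of ∂_1 are all 1, so H_0 = Z.
  H_1: rank ker ∂_1 − rank ∂_2 = (10 − 4) − 5 = 1, and the invariant factors of ∂_2 are all 1, so H_1 = Z.
  H_2: rank ker ∂_2 − rank ∂_3 = (5 − 5) − 0 = 0, and there is no ∂_3, so H_2 = 0.

As a check, the Euler characteristic is 5 − 10 + 5 = 0, which agrees with 1 − 1 + 0 = 0.
(K is a triangulation of the Möbius band.)

H_0 = Z,  H_1 = Z,  H_2 = 0.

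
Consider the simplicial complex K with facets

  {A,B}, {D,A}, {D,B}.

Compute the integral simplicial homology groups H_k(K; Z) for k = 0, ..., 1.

Take the total order A < B < D on the vertex set. Then K (dimension 1) consists of the simplices:

  0-simplices (3): A, B, D
  1-simplices (3): AB, AD, BD

Hence C_0 ≅ Z^3, C_1 ≅ Z^3.

The boundary map ∂_1: C_1 → C_0 sends each edge [p,q] (with p < q) to q − p.
The 3×3 boundary matrix has rank 2 and Smith normal form diag(1,1).

From H_k ≅ ker(∂_k) / im(∂_{k+1}) we obtain:

  H_0: rank C_0 − rank ∂_1 = 3 − 2 = 1, and the invariant factors of ∂_1 are all 1, so H_0 = Z.
  H_1: rank ker ∂_1 − rank ∂_2 = (3 − 2) − 0 = 1, and there is no ∂_2, so H_1 = Z.

H_0 ≅ Z,  H_1 ≅ Z.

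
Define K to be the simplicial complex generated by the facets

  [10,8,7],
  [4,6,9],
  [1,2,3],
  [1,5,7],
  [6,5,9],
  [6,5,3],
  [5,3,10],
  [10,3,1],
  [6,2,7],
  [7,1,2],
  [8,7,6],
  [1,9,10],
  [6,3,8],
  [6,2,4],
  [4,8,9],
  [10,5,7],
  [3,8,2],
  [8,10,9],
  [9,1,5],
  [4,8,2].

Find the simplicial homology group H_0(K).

H_0 = Z.

Fix the vertex order 1 < 2 < 3 < 4 < 5 < 6 < 7 < 8 < 9 < 10 and write every simplex with vertices in increasing order. Then dim K = 2 and the simplices of K are:

  0-simplices (10): [1], [2], [3], [4], [5], [6], [7], [8], [9], [10]
  1-simplices (30): (30 of them)
  2-simplices (20): (20 of them)

Hence C_0 ≅ Z^10, C_1 ≅ Z^30, C_2 ≅ Z^20.

∂_1: C_1 → C_0 sends each edge [p,q] (with p < q) to q − p. For instance
  ∂[6,8] = [8] − [6].
The resulting 10×30 matrix has rank 9, and its Smith normal form has invariant factors (1,1,1,1,1,1,1,1,1).

Boundary ∂_2: C_2 → C_1 maps a triangle to the signed sum of its edges. For instance
  ∂[2,4,6] = [4,6] − [2,6] + [2,4],
  ∂[1,3,10] = [3,10] − [1,10] + [1,3].
The resulting 30×20 matrix has rank 20, and its Smith normal form has invariant factors (1,1,1,1,1,1,1,1,1,1,1,1,1,1,1,1,1,1,1,2).

Now H_k = ker ∂_k / im ∂_{k+1}, so:

  H_0: rank C_0 − rank ∂_1 = 10 − 9 = 1, and the invariant factors of ∂_1 are all 1, so H_0 ≅ Z.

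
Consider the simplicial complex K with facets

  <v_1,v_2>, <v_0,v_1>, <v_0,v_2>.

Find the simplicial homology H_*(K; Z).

H_0 ≅ Z,  H_1 ≅ Z.

K has 3 vertices, 3 edges.
rank ∂_0 = 0, rank ∂_1 = 2 ⇒ b_0 = 3 − 0 − 2 = 1; all invariant factors of ∂_1 are 1 so no torsion. So H_0 = Z.
rank ∂_1 = 2, rank ∂_2 = 0 ⇒ b_1 = 3 − 2 − 0 = 1. So H_1 = Z.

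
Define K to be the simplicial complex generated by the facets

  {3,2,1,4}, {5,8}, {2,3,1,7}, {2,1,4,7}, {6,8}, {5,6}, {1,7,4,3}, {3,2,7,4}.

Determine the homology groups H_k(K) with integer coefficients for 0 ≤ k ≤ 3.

H_0 = Z^2,  H_1 = Z,  H_2 = 0,  H_3 = Z.

Order the vertices as 1 < 2 < 3 < 4 < 5 < 6 < 7 < 8. Listing each simplex with vertices in this order, K has dimension 3 with simplices:

  0-simplices (8): [1], [2], [3], [4], [5], [6], [7], [8]
  1-simplices (13): [1,2], [1,3], [1,4], [1,7], [2,3], [2,4], [2,7], [3,4], [3,7], [4,7], [5,6], [5,8], [6,8]
  2-simplices (10): [1,2,3], [1,2,4], [1,2,7], [1,3,4], [1,3,7], [1,4,7], [2,3,4], [2,3,7], [2,4,7], [3,4,7]
  3-simplices (5): [1,2,3,4], [1,2,3,7], [1,2,4,7], [1,3,4,7], [2,3,4,7]

so the chain groups are C_0 ≅ Z^8, C_1 ≅ Z^13, C_2 ≅ Z^10, C_3 ≅ Z^5.

The boundary map ∂_1: C_1 → C_0 is given by ∂[p,q] = [q] − [p].
The resulting 8×13 matrix has rank 6, and its Smith normal form has invariant factors (1,1,1,1,1,1).

∂_2: C_2 → C_1 acts by ∂[p,q,r] = [q,r] − [p,r] + [p,q]. For instance
  ∂[3,4,7] = [4,7] − [3,7] + [3,4],
  ∂[2,3,7] = [3,7] − [2,7] + [2,3].
The resulting 13×10 matrix has rank 6, and its Smith normal form has invariant factors (1,1,1,1,1,1).

∂_3: C_3 → C_2 sends each 3-simplex σ to the alternating sum Σ_i (−1)^i (σ with its i-th vertex removed). For instance
  ∂[1,2,3,7] = [2,3,7] − [1,3,7] + [1,2,7] − [1,2,3],
  ∂[1,2,3,4] = [2,3,4] − [1,3,4] + [1,2,4] − [1,2,3].
As a 10×5 matrix over Z this has rank 4, with invariant factors (1,1,1,1).

Reading off H_k = ker ∂_k / im ∂_{k+1}:

  H_0: rank C_0 − rank ∂_1 = 8 − 6 = 2, and the invariant factors of ∂_1 are all 1, so H_0 ≅ Z^2.
  H_1: rank ker ∂_1 − rank ∂_2 = (13 − 6) − 6 = 1, and the invariant factors of ∂_2 are all 1, so H_1 ≅ Z.
  H_2: rank ker ∂_2 − rank ∂_3 = (10 − 6) − 4 = 0, and the invariant factors of ∂_3 are all 1, so H_2 ≅ 0.
  H_3: rank ker ∂_3 − rank ∂_4 = (5 − 4) − 0 = 1, and there is no ∂_4, so H_3 ≅ Z.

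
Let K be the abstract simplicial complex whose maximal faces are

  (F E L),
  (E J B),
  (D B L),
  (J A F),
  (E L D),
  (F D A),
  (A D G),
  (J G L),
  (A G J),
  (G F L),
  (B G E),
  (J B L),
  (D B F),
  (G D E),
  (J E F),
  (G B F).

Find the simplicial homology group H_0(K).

H_0 ≅ Z.

K has 8 vertices, 24 edges, 16 triangles.
rank ∂_0 = 0, rank ∂_1 = 7 ⇒ b_0 = 8 − 0 − 7 = 1; all invariant factors of ∂_1 are 1 so no torsion. So H_0 ≅ Z.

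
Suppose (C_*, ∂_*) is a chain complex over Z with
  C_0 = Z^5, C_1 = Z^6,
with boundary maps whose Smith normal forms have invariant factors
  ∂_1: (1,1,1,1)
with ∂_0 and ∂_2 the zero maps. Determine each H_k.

H_0 = Z,  H_1 = Z^2.

H_0: b_0 = 5 − 0 − 4 = 1; torsion from ∂_1 factors > 1: none. So H_0 = Z.
H_1: b_1 = 6 − 4 − 0 = 2; torsion from ∂_2 factors > 1: none. So H_1 = Z^2.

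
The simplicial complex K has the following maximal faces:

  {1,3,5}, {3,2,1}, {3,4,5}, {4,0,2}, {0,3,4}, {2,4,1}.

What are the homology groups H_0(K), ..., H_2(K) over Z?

H_0 = Z,  H_1 = Z,  H_2 = 0.

Take the total order 0 < 1 < 2 < 3 < 4 < 5 on the vertex set. Then K (dimension 2) consists of the simplices:

  0-simplices (6): [0], [1], [2], [3], [4], [5]
  1-simplices (12): [0,2], [0,3], [0,4], [1,2], [1,3], [1,4], [1,5], [2,3], [2,4], [3,4], [3,5], [4,5]
  2-simplices (6): [0,2,4], [0,3,4], [1,2,3], [1,2,4], [1,3,5], [3,4,5]

giving chain groups C_0 ≅ Z^6, C_1 ≅ Z^12, C_2 ≅ Z^6.

Boundary ∂_1: C_1 → C_0 maps an edge to its endpoints' difference, ∂[p,q] = q − p. For instance
  ∂[4,5] = [5] − [4].
This gives a 6×12 integer matrix of rank 5; reducing to Smith normal form yields diagonal entries (1,1,1,1,1).

Boundary ∂_2: C_2 → C_1 acts by ∂[p,q,r] = [q,r] − [p,r] + [p,q]. For instance
  ∂[3,4,5] = [4,5] − [3,5] + [3,4],
  ∂[1,2,3] = [2,3] − [1,3] + [1,2].
As a 12×6 matrix over Z this has rank 6, with invariant factors (1,1,1,1,1,1).

From H_k ≅ ker(∂_k) / im(∂_{k+1}) we obtain:

  H_0: rank C_0 − rank ∂_1 = 6 − 5 = 1, and the invariant factors of ∂_1 are all 1, so H_0 = Z.
  H_1: rank ker ∂_1 − rank ∂_2 = (12 − 5) − 6 = 1, and the invariant factors of ∂_2 are all 1, so H_1 = Z.
  H_2: rank ker ∂_2 − rank ∂_3 = (6 − 6) − 0 = 0, and there is no ∂_3, so H_2 = 0.

As a check, the Euler characteristic is 6 − 12 + 6 = 0, which agrees with 1 − 1 + 0 = 0.
(K is a triangulation of the cylinder S^1 x I.)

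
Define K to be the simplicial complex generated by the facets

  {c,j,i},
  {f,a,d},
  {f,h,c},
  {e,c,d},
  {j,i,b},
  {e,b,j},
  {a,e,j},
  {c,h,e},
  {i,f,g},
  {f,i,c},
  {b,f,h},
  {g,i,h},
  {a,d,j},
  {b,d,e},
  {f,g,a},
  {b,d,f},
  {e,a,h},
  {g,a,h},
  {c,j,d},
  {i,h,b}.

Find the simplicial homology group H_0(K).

Fix the vertex order a < b < c < d < e < f < g < h < i < j and write every simplex with vertices in increasing order. Then dim K = 2 and the simplices of K are:

  0-simplices (10): a, b, c, d, e, f, g, h, i, j
  1-simplices (30): ad, ae, af, ag, ah, aj, bd, be, bf, bh, bi, bj, cd, ce, cf, ch, ci, cj, de, df, dj, eh, ej, fg, fh, fi, gh, gi, hi, ij
  2-simplices (20): adf, adj, aeh, aej, afg, agh, bde, bdf, bej, bfh, bhi, bij, cde, cdj, ceh, cfh, cfi, cij, fgi, ghi

Hence C_0 ≅ Z^10, C_1 ≅ Z^30, C_2 ≅ Z^20.

Boundary ∂_1: C_1 → C_0 maps an edge to its endpoints' difference, ∂[p,q] = q − p. For instance
  ∂ej = j − e.
The resulting 10×30 matrix has rank 9, and its Smith normal form has invariant factors (1,1,1,1,1,1,1,1,1).

∂_2: C_2 → C_1 sends each 2-simplex [p,q,r] to [q,r] − [p,r] + [p,q]. For instance
  ∂ceh = eh − ch + ce,
  ∂aej = ej − aj + ae.
This gives a 30×20 integer matrix of rank 20; reducing to Smith normal form yields diagonal entries (1,1,1,1,1,1,1,1,1,1,1,1,1,1,1,1,1,1,1,2).

Reading off H_k = ker ∂_k / im ∂_{k+1}:

  H_0: rank C_0 − rank ∂_1 = 10 − 9 = 1, and the invariant factors of ∂_1 are all 1, so H_0 = Z.

H_0 = Z.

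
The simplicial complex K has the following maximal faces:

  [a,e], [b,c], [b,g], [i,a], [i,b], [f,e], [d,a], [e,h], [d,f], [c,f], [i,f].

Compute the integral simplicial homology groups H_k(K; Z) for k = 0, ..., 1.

K has 9 vertices, 11 edges.
rank ∂_0 = 0, rank ∂_1 = 8 ⇒ b_0 = 9 − 0 − 8 = 1; all invariant factors of ∂_1 are 1 so no torsion. So H_0 ≅ Z.
rank ∂_1 = 8, rank ∂_2 = 0 ⇒ b_1 = 11 − 8 − 0 = 3. So H_1 ≅ Z^3.

H_0 = Z,  H_1 = Z^3.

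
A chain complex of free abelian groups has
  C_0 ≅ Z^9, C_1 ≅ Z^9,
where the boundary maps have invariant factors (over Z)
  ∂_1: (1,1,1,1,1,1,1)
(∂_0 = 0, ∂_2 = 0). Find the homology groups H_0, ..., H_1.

H_0 ≅ Z^2,  H_1 ≅ Z^2.

H_0: b_0 = 9 − 0 − 7 = 2; torsion from ∂_1 factors > 1: none. So H_0 ≅ Z^2.
H_1: b_1 = 9 − 7 − 0 = 2; torsion from ∂_2 factors > 1: none. So H_1 ≅ Z^2.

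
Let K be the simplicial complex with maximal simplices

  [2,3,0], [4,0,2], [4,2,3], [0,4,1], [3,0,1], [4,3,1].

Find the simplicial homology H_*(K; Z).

H_0 ≅ Z,  H_1 = 0,  H_2 ≅ Z.

Order the vertices as 0 < 1 < 2 < 3 < 4. Listing each simplex with vertices in this order, K has dimension 2 with simplices:

  0-simplices (5): [0], [1], [2], [3], [4]
  1-simplices (9): [0,1], [0,2], [0,3], [0,4], [1,3], [1,4], [2,3], [2,4], [3,4]
  2-simplices (6): [0,1,3], [0,1,4], [0,2,3], [0,2,4], [1,3,4], [2,3,4]

so the chain groups are C_0 ≅ Z^5, C_1 ≅ Z^9, C_2 ≅ Z^6.

The boundary map ∂_1: C_1 → C_0 is given by ∂[p,q] = [q] − [p]. For instance
  ∂[0,4] = [4] − [0].
The resulting 5×9 matrix has rank 4, and its Smith normal form has invariant factors (1,1,1,1).

The boundary map ∂_2: C_2 → C_1 maps a triangle to the signed sum of its edges. For instance
  ∂[2,3,4] = [3,4] − [2,4] + [2,3],
  ∂[0,1,4] = [1,4] − [0,4] + [0,1].
The 9×6 boundary matrix has rank 5 and Smith normal form diag(1,1,1,1,1).

Now H_k = ker ∂_k / im ∂_{k+1}, so:

  H_0: rank C_0 − rank ∂_1 = 5 − 4 = 1, and the invariant factors of ∂_1 are all 1, so H_0 ≅ Z.
  H_1: rank ker ∂_1 − rank ∂_2 = (9 − 4) − 5 = 0, and the invariant factors of ∂_2 are all 1, so H_1 ≅ 0.
  H_2: rank ker ∂_2 − rank ∂_3 = (6 − 5) − 0 = 1, and there is no ∂_3, so H_2 ≅ Z.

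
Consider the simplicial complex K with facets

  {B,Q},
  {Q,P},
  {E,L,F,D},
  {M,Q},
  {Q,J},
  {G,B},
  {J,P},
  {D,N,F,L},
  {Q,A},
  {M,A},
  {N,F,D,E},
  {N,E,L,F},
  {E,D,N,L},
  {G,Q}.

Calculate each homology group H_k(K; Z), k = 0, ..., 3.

H_0 ≅ Z^2,  H_1 ≅ Z^3,  H_2 = 0,  H_3 ≅ Z.

Order the vertices as A < B < D < E < F < G < J < L < M < N < P < Q. Listing each simplex with vertices in this order, K has dimension 3 with simplices:

  0-simplices (12): A, B, D, E, F, G, J, L, M, N, P, Q
  1-simplices (19): AM, AQ, BG, BQ, DE, DF, DL, DN, EF, EL, EN, FL, FN, GQ, JP, JQ, LN, MQ, PQ
  2-simplices (10): DEF, DEL, DEN, DFL, DFN, DLN, EFL, EFN, ELN, FLN
  3-simplices (5): DEFL, DEFN, DELN, DFLN, EFLN

so the chain groups are C_0 ≅ Z^12, C_1 ≅ Z^19, C_2 ≅ Z^10, C_3 ≅ Z^5.

Boundary ∂_1: C_1 → C_0 sends each edge [p,q] (with p < q) to q − p.
The 12×19 boundary matrix has rank 10 and Smith normal form diag(1,1,1,1,1,1,1,1,1,1).

Boundary ∂_2: C_2 → C_1 sends each 2-simplex [p,q,r] to [q,r] − [p,r] + [p,q]. For instance
  ∂DEN = EN − DN + DE,
  ∂FLN = LN − FN + FL.
The resulting 19×10 matrix has rank 6, and its Smith normal form has invariant factors (1,1,1,1,1,1).

The boundary map ∂_3: C_3 → C_2 sends each 3-simplex σ to the alternating sum Σ_i (−1)^i (σ with its i-th vertex removed). For instance
  ∂EFLN = FLN − ELN + EFN − EFL,
  ∂DEFN = EFN − DFN + DEN − DEF.
The resulting 10×5 matrix has rank 4, and its Smith normal form has invariant factors (1,1,1,1).

From H_k ≅ ker(∂_k) / im(∂_{k+1}) we obtain:

  H_0: rank C_0 − rank ∂_1 = 12 − 10 = 2, and the invariant factors of ∂_1 are all 1, so H_0 ≅ Z^2.
  H_1: rank ker ∂_1 − rank ∂_2 = (19 − 10) − 6 = 3, and the invariant factors of ∂_2 are all 1, so H_1 ≅ Z^3.
  H_2: rank ker ∂_2 − rank ∂_3 = (10 − 6) − 4 = 0, and the invariant factors of ∂_3 are all 1, so H_2 ≅ 0.
  H_3: rank ker ∂_3 − rank ∂_4 = (5 − 4) − 0 = 1, and there is no ∂_4, so H_3 ≅ Z.

As a check, the Euler characteristic is 12 − 19 + 10 − 5 = -2, which agrees with 2 − 3 + 0 − 1 = -2.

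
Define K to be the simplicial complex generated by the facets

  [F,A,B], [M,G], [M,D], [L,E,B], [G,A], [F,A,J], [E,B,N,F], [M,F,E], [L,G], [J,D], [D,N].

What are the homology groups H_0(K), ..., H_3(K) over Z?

H_0 ≅ Z,  H_1 ≅ Z^4,  H_2 = 0,  H_3 = 0.

Order the vertices as A < B < D < E < F < G < J < L < M < N. Listing each simplex with vertices in this order, K has dimension 3 with simplices:

  0-simplices (10): A, B, D, E, F, G, J, L, M, N
  1-simplices (20): AB, AF, AG, AJ, BE, BF, BL, BN, DJ, DM, DN, EF, EL, EM, EN, FJ, FM, FN, GL, GM
  2-simplices (8): ABF, AFJ, BEF, BEL, BEN, BFN, EFM, EFN
  3-simplices (1): BEFN

Hence C_0 ≅ Z^10, C_1 ≅ Z^20, C_2 ≅ Z^8, C_3 ≅ Z^1.

Boundary ∂_1: C_1 → C_0 maps an edge to its endpoints' difference, ∂[p,q] = q − p. For instance
  ∂EM = M − E.
The 10×20 boundary matrix has rank 9 and Smith normal form diag(1,1,1,1,1,1,1,1,1).

∂_2: C_2 → C_1 sends each 2-simplex [p,q,r] to [q,r] − [p,r] + [p,q]. For instance
  ∂BFN = FN − BN + BF,
  ∂EFM = FM − EM + EF.
The resulting 20×8 matrix has rank 7, and its Smith normal form has invariant factors (1,1,1,1,1,1,1).

Boundary ∂_3: C_3 → C_2 sends each 3-simplex σ to the alternating sum Σ_i (−1)^i (σ with its i-th vertex removed). For instance
  ∂BEFN = EFN − BFN + BEN − BEF.
The resulting 8×1 matrix has rank 1, and its Smith normal form has invariant factors (1).

From H_k ≅ ker(∂_k) / im(∂_{k+1}) we obtain:

  H_0: rank C_0 − rank ∂_1 = 10 − 9 = 1, and the invariant factors of ∂_1 are all 1, so H_0 = Z.
  H_1: rank ker ∂_1 − rank ∂_2 = (20 − 9) − 7 = 4, and the invariant factors of ∂_2 are all 1, so H_1 = Z^4.
  H_2: rank ker ∂_2 − rank ∂_3 = (8 − 7) − 1 = 0, and the invariant factors of ∂_3 are all 1, so H_2 = 0.
  H_3: rank ker ∂_3 − rank ∂_4 = (1 − 1) − 0 = 0, and there is no ∂_4, so H_3 = 0.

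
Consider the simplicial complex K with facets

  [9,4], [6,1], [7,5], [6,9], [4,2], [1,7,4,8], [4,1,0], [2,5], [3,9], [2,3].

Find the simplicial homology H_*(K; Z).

H_0 = Z,  H_1 = Z^3,  H_2 = 0,  H_3 = 0.

Take the total order 0 < 1 < 2 < 3 < 4 < 5 < 6 < 7 < 8 < 9 on the vertex set. Then K (dimension 3) consists of the simplices:

  0-simplices (10): [0], [1], [2], [3], [4], [5], [6], [7], [8], [9]
  1-simplices (16): [0,1], [0,4], [1,4], [1,6], [1,7], [1,8], [2,3], [2,4], [2,5], [3,9], [4,7], [4,8], [4,9], [5,7], [6,9], [7,8]
  2-simplices (5): [0,1,4], [1,4,7], [1,4,8], [1,7,8], [4,7,8]
  3-simplices (1): [1,4,7,8]

so the chain groups are C_0 ≅ Z^10, C_1 ≅ Z^16, C_2 ≅ Z^5, C_3 ≅ Z^1.

Boundary ∂_1: C_1 → C_0 is given by ∂[p,q] = [q] − [p].
As a 10×16 matrix over Z this has rank 9, with invariant factors (1,1,1,1,1,1,1,1,1).

The boundary map ∂_2: C_2 → C_1 acts by ∂[p,q,r] = [q,r] − [p,r] + [p,q]. For instance
  ∂[0,1,4] = [1,4] − [0,4] + [0,1],
  ∂[1,4,7] = [4,7] − [1,7] + [1,4].
As a 16×5 matrix over Z this has rank 4, with invariant factors (1,1,1,1).

∂_3: C_3 → C_2 sends each 3-simplex σ to the alternating sum Σ_i (−1)^i (σ with its i-th vertex removed). For instance
  ∂[1,4,7,8] = [4,7,8] − [1,7,8] + [1,4,8] − [1,4,7].
The resulting 5×1 matrix has rank 1, and its Smith normal form has invariant factors (1).

Now H_k = ker ∂_k / im ∂_{k+1}, so:

  H_0: rank C_0 − rank ∂_1 = 10 − 9 = 1, and the invariant factors of ∂_1 are all 1, so H_0 = Z.
  H_1: rank ker ∂_1 − rank ∂_2 = (16 − 9) − 4 = 3, and the invariant factors of ∂_2 are all 1, so H_1 = Z^3.
  H_2: rank ker ∂_2 − rank ∂_3 = (5 − 4) − 1 = 0, and the invariant factors of ∂_3 are all 1, so H_2 = 0.
  H_3: rank ker ∂_3 − rank ∂_4 = (1 − 1) − 0 = 0, and there is no ∂_4, so H_3 = 0.

As a check, the Euler characteristic is 10 − 16 + 5 − 1 = -2, which agrees with 1 − 3 + 0 − 0 = -2.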